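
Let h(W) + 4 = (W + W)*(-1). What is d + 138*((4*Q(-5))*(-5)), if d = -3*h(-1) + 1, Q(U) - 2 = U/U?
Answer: -8273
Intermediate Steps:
Q(U) = 3 (Q(U) = 2 + U/U = 2 + 1 = 3)
h(W) = -4 - 2*W (h(W) = -4 + (W + W)*(-1) = -4 + (2*W)*(-1) = -4 - 2*W)
d = 7 (d = -3*(-4 - 2*(-1)) + 1 = -3*(-4 + 2) + 1 = -3*(-2) + 1 = 6 + 1 = 7)
d + 138*((4*Q(-5))*(-5)) = 7 + 138*((4*3)*(-5)) = 7 + 138*(12*(-5)) = 7 + 138*(-60) = 7 - 8280 = -8273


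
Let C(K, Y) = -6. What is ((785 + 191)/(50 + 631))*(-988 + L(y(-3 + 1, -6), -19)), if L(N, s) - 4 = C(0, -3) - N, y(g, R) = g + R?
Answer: -958432/681 ≈ -1407.4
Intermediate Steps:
y(g, R) = R + g
L(N, s) = -2 - N (L(N, s) = 4 + (-6 - N) = -2 - N)
((785 + 191)/(50 + 631))*(-988 + L(y(-3 + 1, -6), -19)) = ((785 + 191)/(50 + 631))*(-988 + (-2 - (-6 + (-3 + 1)))) = (976/681)*(-988 + (-2 - (-6 - 2))) = (976*(1/681))*(-988 + (-2 - 1*(-8))) = 976*(-988 + (-2 + 8))/681 = 976*(-988 + 6)/681 = (976/681)*(-982) = -958432/681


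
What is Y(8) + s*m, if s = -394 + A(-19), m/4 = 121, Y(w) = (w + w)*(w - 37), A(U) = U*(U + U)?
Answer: 158288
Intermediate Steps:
A(U) = 2*U² (A(U) = U*(2*U) = 2*U²)
Y(w) = 2*w*(-37 + w) (Y(w) = (2*w)*(-37 + w) = 2*w*(-37 + w))
m = 484 (m = 4*121 = 484)
s = 328 (s = -394 + 2*(-19)² = -394 + 2*361 = -394 + 722 = 328)
Y(8) + s*m = 2*8*(-37 + 8) + 328*484 = 2*8*(-29) + 158752 = -464 + 158752 = 158288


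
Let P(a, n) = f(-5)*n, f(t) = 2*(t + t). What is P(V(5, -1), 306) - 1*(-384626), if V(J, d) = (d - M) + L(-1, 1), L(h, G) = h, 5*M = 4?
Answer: 378506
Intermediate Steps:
M = ⅘ (M = (⅕)*4 = ⅘ ≈ 0.80000)
f(t) = 4*t (f(t) = 2*(2*t) = 4*t)
V(J, d) = -9/5 + d (V(J, d) = (d - 1*⅘) - 1 = (d - ⅘) - 1 = (-⅘ + d) - 1 = -9/5 + d)
P(a, n) = -20*n (P(a, n) = (4*(-5))*n = -20*n)
P(V(5, -1), 306) - 1*(-384626) = -20*306 - 1*(-384626) = -6120 + 384626 = 378506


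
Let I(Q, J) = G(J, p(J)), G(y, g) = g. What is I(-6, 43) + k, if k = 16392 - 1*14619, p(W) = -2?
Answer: 1771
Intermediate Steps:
I(Q, J) = -2
k = 1773 (k = 16392 - 14619 = 1773)
I(-6, 43) + k = -2 + 1773 = 1771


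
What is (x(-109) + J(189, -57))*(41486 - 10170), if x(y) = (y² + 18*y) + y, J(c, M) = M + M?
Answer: 303639936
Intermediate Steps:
J(c, M) = 2*M
x(y) = y² + 19*y
(x(-109) + J(189, -57))*(41486 - 10170) = (-109*(19 - 109) + 2*(-57))*(41486 - 10170) = (-109*(-90) - 114)*31316 = (9810 - 114)*31316 = 9696*31316 = 303639936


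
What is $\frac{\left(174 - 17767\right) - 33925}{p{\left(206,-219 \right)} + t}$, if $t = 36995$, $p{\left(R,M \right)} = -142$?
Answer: $- \frac{51518}{36853} \approx -1.3979$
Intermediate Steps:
$\frac{\left(174 - 17767\right) - 33925}{p{\left(206,-219 \right)} + t} = \frac{\left(174 - 17767\right) - 33925}{-142 + 36995} = \frac{\left(174 - 17767\right) - 33925}{36853} = \left(-17593 - 33925\right) \frac{1}{36853} = \left(-51518\right) \frac{1}{36853} = - \frac{51518}{36853}$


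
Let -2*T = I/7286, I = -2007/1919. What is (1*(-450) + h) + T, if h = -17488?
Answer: -501612274577/27963668 ≈ -17938.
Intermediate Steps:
I = -2007/1919 (I = -2007*1/1919 = -2007/1919 ≈ -1.0459)
T = 2007/27963668 (T = -(-2007)/(3838*7286) = -1/2*(-2007/13981834) = 2007/27963668 ≈ 7.1772e-5)
(1*(-450) + h) + T = (1*(-450) - 17488) + 2007/27963668 = (-450 - 17488) + 2007/27963668 = -17938 + 2007/27963668 = -501612274577/27963668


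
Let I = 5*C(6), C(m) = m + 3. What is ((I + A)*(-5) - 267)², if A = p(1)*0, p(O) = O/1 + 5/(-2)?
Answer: 242064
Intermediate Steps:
C(m) = 3 + m
p(O) = -5/2 + O (p(O) = O*1 + 5*(-½) = O - 5/2 = -5/2 + O)
A = 0 (A = (-5/2 + 1)*0 = -3/2*0 = 0)
I = 45 (I = 5*(3 + 6) = 5*9 = 45)
((I + A)*(-5) - 267)² = ((45 + 0)*(-5) - 267)² = (45*(-5) - 267)² = (-225 - 267)² = (-492)² = 242064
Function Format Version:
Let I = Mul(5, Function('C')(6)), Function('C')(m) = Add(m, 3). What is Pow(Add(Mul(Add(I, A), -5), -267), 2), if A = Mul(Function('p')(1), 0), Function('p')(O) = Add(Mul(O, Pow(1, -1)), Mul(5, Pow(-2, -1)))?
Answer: 242064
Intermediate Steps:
Function('C')(m) = Add(3, m)
Function('p')(O) = Add(Rational(-5, 2), O) (Function('p')(O) = Add(Mul(O, 1), Mul(5, Rational(-1, 2))) = Add(O, Rational(-5, 2)) = Add(Rational(-5, 2), O))
A = 0 (A = Mul(Add(Rational(-5, 2), 1), 0) = Mul(Rational(-3, 2), 0) = 0)
I = 45 (I = Mul(5, Add(3, 6)) = Mul(5, 9) = 45)
Pow(Add(Mul(Add(I, A), -5), -267), 2) = Pow(Add(Mul(Add(45, 0), -5), -267), 2) = Pow(Add(Mul(45, -5), -267), 2) = Pow(Add(-225, -267), 2) = Pow(-492, 2) = 242064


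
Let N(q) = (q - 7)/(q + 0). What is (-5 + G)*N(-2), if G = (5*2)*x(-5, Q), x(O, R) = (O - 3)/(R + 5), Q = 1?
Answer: -165/2 ≈ -82.500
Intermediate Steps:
x(O, R) = (-3 + O)/(5 + R)
G = -40/3 (G = (5*2)*((-3 - 5)/(5 + 1)) = 10*(-8/6) = 10*((⅙)*(-8)) = 10*(-4/3) = -40/3 ≈ -13.333)
N(q) = (-7 + q)/q
(-5 + G)*N(-2) = (-5 - 40/3)*((-7 - 2)/(-2)) = -(-55)*(-9)/6 = -55/3*9/2 = -165/2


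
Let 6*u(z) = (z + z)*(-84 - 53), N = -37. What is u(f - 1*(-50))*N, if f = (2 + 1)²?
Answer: 299071/3 ≈ 99690.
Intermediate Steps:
f = 9 (f = 3² = 9)
u(z) = -137*z/3 (u(z) = ((z + z)*(-84 - 53))/6 = ((2*z)*(-137))/6 = (-274*z)/6 = -137*z/3)
u(f - 1*(-50))*N = -137*(9 - 1*(-50))/3*(-37) = -137*(9 + 50)/3*(-37) = -137/3*59*(-37) = -8083/3*(-37) = 299071/3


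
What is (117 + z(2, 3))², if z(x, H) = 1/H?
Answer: 123904/9 ≈ 13767.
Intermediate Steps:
(117 + z(2, 3))² = (117 + 1/3)² = (117 + ⅓)² = (352/3)² = 123904/9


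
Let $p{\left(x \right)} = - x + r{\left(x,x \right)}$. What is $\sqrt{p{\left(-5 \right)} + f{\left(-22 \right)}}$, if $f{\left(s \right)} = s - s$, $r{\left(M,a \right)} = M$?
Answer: $0$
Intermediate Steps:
$f{\left(s \right)} = 0$
$p{\left(x \right)} = 0$ ($p{\left(x \right)} = - x + x = 0$)
$\sqrt{p{\left(-5 \right)} + f{\left(-22 \right)}} = \sqrt{0 + 0} = \sqrt{0} = 0$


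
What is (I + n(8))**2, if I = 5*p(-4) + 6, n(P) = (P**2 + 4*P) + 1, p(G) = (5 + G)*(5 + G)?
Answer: 11664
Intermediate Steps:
p(G) = (5 + G)**2
n(P) = 1 + P**2 + 4*P
I = 11 (I = 5*(5 - 4)**2 + 6 = 5*1**2 + 6 = 5*1 + 6 = 5 + 6 = 11)
(I + n(8))**2 = (11 + (1 + 8**2 + 4*8))**2 = (11 + (1 + 64 + 32))**2 = (11 + 97)**2 = 108**2 = 11664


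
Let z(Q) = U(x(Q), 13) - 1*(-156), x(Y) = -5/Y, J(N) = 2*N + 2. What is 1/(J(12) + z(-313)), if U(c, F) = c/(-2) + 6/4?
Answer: 313/57433 ≈ 0.0054498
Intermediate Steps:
J(N) = 2 + 2*N
U(c, F) = 3/2 - c/2 (U(c, F) = c*(-½) + 6*(¼) = -c/2 + 3/2 = 3/2 - c/2)
z(Q) = 315/2 + 5/(2*Q) (z(Q) = (3/2 - (-5)/(2*Q)) - 1*(-156) = (3/2 + 5/(2*Q)) + 156 = 315/2 + 5/(2*Q))
1/(J(12) + z(-313)) = 1/((2 + 2*12) + (5/2)*(1 + 63*(-313))/(-313)) = 1/((2 + 24) + (5/2)*(-1/313)*(1 - 19719)) = 1/(26 + (5/2)*(-1/313)*(-19718)) = 1/(26 + 49295/313) = 1/(57433/313) = 313/57433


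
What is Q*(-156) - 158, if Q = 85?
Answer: -13418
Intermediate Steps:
Q*(-156) - 158 = 85*(-156) - 158 = -13260 - 158 = -13418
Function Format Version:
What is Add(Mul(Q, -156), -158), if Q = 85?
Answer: -13418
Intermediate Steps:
Add(Mul(Q, -156), -158) = Add(Mul(85, -156), -158) = Add(-13260, -158) = -13418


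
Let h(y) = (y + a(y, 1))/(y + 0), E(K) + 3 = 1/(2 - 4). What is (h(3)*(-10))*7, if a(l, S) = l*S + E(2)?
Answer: -175/3 ≈ -58.333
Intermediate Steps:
E(K) = -7/2 (E(K) = -3 + 1/(2 - 4) = -3 + 1/(-2) = -3 - ½ = -7/2)
a(l, S) = -7/2 + S*l (a(l, S) = l*S - 7/2 = S*l - 7/2 = -7/2 + S*l)
h(y) = (-7/2 + 2*y)/y (h(y) = (y + (-7/2 + 1*y))/(y + 0) = (y + (-7/2 + y))/y = (-7/2 + 2*y)/y)
(h(3)*(-10))*7 = ((2 - 7/2/3)*(-10))*7 = ((2 - 7/2*⅓)*(-10))*7 = ((2 - 7/6)*(-10))*7 = ((⅚)*(-10))*7 = -25/3*7 = -175/3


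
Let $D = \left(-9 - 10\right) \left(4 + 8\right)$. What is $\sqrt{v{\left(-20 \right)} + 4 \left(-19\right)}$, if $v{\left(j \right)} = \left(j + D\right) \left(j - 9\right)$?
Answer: $2 \sqrt{1779} \approx 84.356$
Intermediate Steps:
$D = -228$ ($D = \left(-19\right) 12 = -228$)
$v{\left(j \right)} = \left(-228 + j\right) \left(-9 + j\right)$ ($v{\left(j \right)} = \left(j - 228\right) \left(j - 9\right) = \left(-228 + j\right) \left(-9 + j\right)$)
$\sqrt{v{\left(-20 \right)} + 4 \left(-19\right)} = \sqrt{\left(2052 + \left(-20\right)^{2} - -4740\right) + 4 \left(-19\right)} = \sqrt{\left(2052 + 400 + 4740\right) - 76} = \sqrt{7192 - 76} = \sqrt{7116} = 2 \sqrt{1779}$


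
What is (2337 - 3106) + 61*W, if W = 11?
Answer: -98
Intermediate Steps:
(2337 - 3106) + 61*W = (2337 - 3106) + 61*11 = -769 + 671 = -98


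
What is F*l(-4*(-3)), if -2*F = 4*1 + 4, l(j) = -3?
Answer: 12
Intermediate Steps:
F = -4 (F = -(4*1 + 4)/2 = -(4 + 4)/2 = -1/2*8 = -4)
F*l(-4*(-3)) = -4*(-3) = 12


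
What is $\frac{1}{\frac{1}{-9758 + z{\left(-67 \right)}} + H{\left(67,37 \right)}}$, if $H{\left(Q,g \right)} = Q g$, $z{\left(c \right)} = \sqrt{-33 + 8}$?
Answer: $\frac{236046872373}{585160172422586} + \frac{5 i}{585160172422586} \approx 0.00040339 + 8.5447 \cdot 10^{-15} i$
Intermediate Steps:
$z{\left(c \right)} = 5 i$ ($z{\left(c \right)} = \sqrt{-25} = 5 i$)
$\frac{1}{\frac{1}{-9758 + z{\left(-67 \right)}} + H{\left(67,37 \right)}} = \frac{1}{\frac{1}{-9758 + 5 i} + 67 \cdot 37} = \frac{1}{\frac{-9758 - 5 i}{95218589} + 2479} = \frac{1}{2479 + \frac{-9758 - 5 i}{95218589}}$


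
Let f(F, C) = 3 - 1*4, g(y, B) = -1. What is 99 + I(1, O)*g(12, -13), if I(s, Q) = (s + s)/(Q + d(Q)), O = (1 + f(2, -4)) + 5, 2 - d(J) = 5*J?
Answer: 892/9 ≈ 99.111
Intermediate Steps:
f(F, C) = -1 (f(F, C) = 3 - 4 = -1)
d(J) = 2 - 5*J
O = 5 (O = (1 - 1) + 5 = 0 + 5 = 5)
I(s, Q) = 2*s/(2 - 4*Q) (I(s, Q) = (s + s)/(Q + (2 - 5*Q)) = (2*s)/(2 - 4*Q) = 2*s/(2 - 4*Q))
99 + I(1, O)*g(12, -13) = 99 - 1*1/(-1 + 2*5)*(-1) = 99 - 1*1/(-1 + 10)*(-1) = 99 - 1*1/9*(-1) = 99 - 1*1*⅑*(-1) = 99 - ⅑*(-1) = 99 + ⅑ = 892/9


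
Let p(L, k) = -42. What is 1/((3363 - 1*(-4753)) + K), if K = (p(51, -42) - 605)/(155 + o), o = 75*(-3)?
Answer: 70/568767 ≈ 0.00012307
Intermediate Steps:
o = -225
K = 647/70 (K = (-42 - 605)/(155 - 225) = -647/(-70) = -647*(-1/70) = 647/70 ≈ 9.2429)
1/((3363 - 1*(-4753)) + K) = 1/((3363 - 1*(-4753)) + 647/70) = 1/((3363 + 4753) + 647/70) = 1/(8116 + 647/70) = 1/(568767/70) = 70/568767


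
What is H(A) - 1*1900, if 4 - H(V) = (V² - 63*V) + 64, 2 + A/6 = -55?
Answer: -140470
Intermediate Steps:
A = -342 (A = -12 + 6*(-55) = -12 - 330 = -342)
H(V) = -60 - V² + 63*V (H(V) = 4 - ((V² - 63*V) + 64) = 4 - (64 + V² - 63*V) = 4 + (-64 - V² + 63*V) = -60 - V² + 63*V)
H(A) - 1*1900 = (-60 - 1*(-342)² + 63*(-342)) - 1*1900 = (-60 - 1*116964 - 21546) - 1900 = (-60 - 116964 - 21546) - 1900 = -138570 - 1900 = -140470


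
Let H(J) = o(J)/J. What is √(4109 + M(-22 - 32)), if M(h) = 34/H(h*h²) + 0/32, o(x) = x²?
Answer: 13*√5742777/486 ≈ 64.101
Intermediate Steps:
H(J) = J (H(J) = J²/J = J)
M(h) = 34/h³ (M(h) = 34/((h*h²)) + 0/32 = 34/(h³) + 0*(1/32) = 34/h³ + 0 = 34/h³)
√(4109 + M(-22 - 32)) = √(4109 + 34/(-22 - 32)³) = √(4109 + 34/(-54)³) = √(4109 + 34*(-1/157464)) = √(4109 - 17/78732) = √(323509771/78732) = 13*√5742777/486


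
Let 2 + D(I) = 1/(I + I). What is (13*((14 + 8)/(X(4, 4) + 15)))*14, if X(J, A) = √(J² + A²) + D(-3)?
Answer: 1849848/4777 - 576576*√2/4777 ≈ 216.55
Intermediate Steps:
D(I) = -2 + 1/(2*I) (D(I) = -2 + 1/(I + I) = -2 + 1/(2*I))
X(J, A) = -13/6 + √(A² + J²) (X(J, A) = √(J² + A²) + (-2 + (½)/(-3)) = √(A² + J²) + (-2 + (½)*(-⅓)) = √(A² + J²) + (-2 - ⅙) = √(A² + J²) - 13/6 = -13/6 + √(A² + J²))
(13*((14 + 8)/(X(4, 4) + 15)))*14 = (13*((14 + 8)/((-13/6 + √(4² + 4²)) + 15)))*14 = (13*(22/((-13/6 + √(16 + 16)) + 15)))*14 = (13*(22/((-13/6 + √32) + 15)))*14 = (13*(22/((-13/6 + 4*√2) + 15)))*14 = (13*(22/(77/6 + 4*√2)))*14 = (286/(77/6 + 4*√2))*14 = 4004/(77/6 + 4*√2)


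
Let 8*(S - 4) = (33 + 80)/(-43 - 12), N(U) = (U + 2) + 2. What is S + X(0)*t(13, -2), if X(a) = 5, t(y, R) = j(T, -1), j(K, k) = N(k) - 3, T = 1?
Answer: 1647/440 ≈ 3.7432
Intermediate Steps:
N(U) = 4 + U (N(U) = (2 + U) + 2 = 4 + U)
j(K, k) = 1 + k (j(K, k) = (4 + k) - 3 = 1 + k)
t(y, R) = 0 (t(y, R) = 1 - 1 = 0)
S = 1647/440 (S = 4 + ((33 + 80)/(-43 - 12))/8 = 4 + (113/(-55))/8 = 4 + (113*(-1/55))/8 = 4 + (⅛)*(-113/55) = 4 - 113/440 = 1647/440 ≈ 3.7432)
S + X(0)*t(13, -2) = 1647/440 + 5*0 = 1647/440 + 0 = 1647/440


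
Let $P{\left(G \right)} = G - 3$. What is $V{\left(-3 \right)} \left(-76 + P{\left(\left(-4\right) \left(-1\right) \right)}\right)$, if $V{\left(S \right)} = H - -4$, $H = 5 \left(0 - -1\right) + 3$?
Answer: $-900$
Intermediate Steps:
$H = 8$ ($H = 5 \left(0 + 1\right) + 3 = 5 \cdot 1 + 3 = 5 + 3 = 8$)
$V{\left(S \right)} = 12$ ($V{\left(S \right)} = 8 - -4 = 8 + 4 = 12$)
$P{\left(G \right)} = -3 + G$
$V{\left(-3 \right)} \left(-76 + P{\left(\left(-4\right) \left(-1\right) \right)}\right) = 12 \left(-76 - -1\right) = 12 \left(-76 + \left(-3 + 4\right)\right) = 12 \left(-76 + 1\right) = 12 \left(-75\right) = -900$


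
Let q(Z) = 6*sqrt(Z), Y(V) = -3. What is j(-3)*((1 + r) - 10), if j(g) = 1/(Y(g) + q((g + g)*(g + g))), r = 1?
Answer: -8/33 ≈ -0.24242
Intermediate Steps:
j(g) = 1/(-3 + 12*sqrt(g**2)) (j(g) = 1/(-3 + 6*sqrt((g + g)*(g + g))) = 1/(-3 + 6*sqrt((2*g)*(2*g))) = 1/(-3 + 6*sqrt(4*g**2)) = 1/(-3 + 6*(2*sqrt(g**2))) = 1/(-3 + 12*sqrt(g**2)))
j(-3)*((1 + r) - 10) = (1/(3*(-1 + 4*sqrt((-3)**2))))*((1 + 1) - 10) = (1/(3*(-1 + 4*sqrt(9))))*(2 - 10) = (1/(3*(-1 + 4*3)))*(-8) = (1/(3*(-1 + 12)))*(-8) = ((1/3)/11)*(-8) = ((1/3)*(1/11))*(-8) = (1/33)*(-8) = -8/33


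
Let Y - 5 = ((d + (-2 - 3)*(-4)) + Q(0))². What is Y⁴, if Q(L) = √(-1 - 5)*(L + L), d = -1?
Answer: 17944209936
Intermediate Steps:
Q(L) = 2*I*L*√6 (Q(L) = √(-6)*(2*L) = (I*√6)*(2*L) = 2*I*L*√6)
Y = 366 (Y = 5 + ((-1 + (-2 - 3)*(-4)) + 2*I*0*√6)² = 5 + ((-1 - 5*(-4)) + 0)² = 5 + ((-1 + 20) + 0)² = 5 + (19 + 0)² = 5 + 19² = 5 + 361 = 366)
Y⁴ = 366⁴ = 17944209936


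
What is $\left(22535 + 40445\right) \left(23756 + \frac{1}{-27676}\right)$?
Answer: $\frac{10351881760975}{6919} \approx 1.4962 \cdot 10^{9}$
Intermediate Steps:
$\left(22535 + 40445\right) \left(23756 + \frac{1}{-27676}\right) = 62980 \left(23756 - \frac{1}{27676}\right) = 62980 \cdot \frac{657471055}{27676} = \frac{10351881760975}{6919}$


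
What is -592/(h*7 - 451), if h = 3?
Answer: 296/215 ≈ 1.3767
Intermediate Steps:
-592/(h*7 - 451) = -592/(3*7 - 451) = -592/(21 - 451) = -592/(-430) = -592*(-1/430) = 296/215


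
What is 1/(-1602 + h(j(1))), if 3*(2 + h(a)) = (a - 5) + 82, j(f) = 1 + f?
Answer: -3/4733 ≈ -0.00063385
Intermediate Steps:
h(a) = 71/3 + a/3 (h(a) = -2 + ((a - 5) + 82)/3 = -2 + ((-5 + a) + 82)/3 = -2 + (77 + a)/3 = -2 + (77/3 + a/3) = 71/3 + a/3)
1/(-1602 + h(j(1))) = 1/(-1602 + (71/3 + (1 + 1)/3)) = 1/(-1602 + (71/3 + (⅓)*2)) = 1/(-1602 + (71/3 + ⅔)) = 1/(-1602 + 73/3) = 1/(-4733/3) = -3/4733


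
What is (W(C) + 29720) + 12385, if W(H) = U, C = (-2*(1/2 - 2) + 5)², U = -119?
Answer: 41986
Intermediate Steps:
C = 64 (C = (-2*(1*(½) - 2) + 5)² = (-2*(½ - 2) + 5)² = (-2*(-3/2) + 5)² = (3 + 5)² = 8² = 64)
W(H) = -119
(W(C) + 29720) + 12385 = (-119 + 29720) + 12385 = 29601 + 12385 = 41986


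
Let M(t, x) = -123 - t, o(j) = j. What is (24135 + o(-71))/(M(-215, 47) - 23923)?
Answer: -24064/23831 ≈ -1.0098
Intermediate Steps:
(24135 + o(-71))/(M(-215, 47) - 23923) = (24135 - 71)/((-123 - 1*(-215)) - 23923) = 24064/((-123 + 215) - 23923) = 24064/(92 - 23923) = 24064/(-23831) = 24064*(-1/23831) = -24064/23831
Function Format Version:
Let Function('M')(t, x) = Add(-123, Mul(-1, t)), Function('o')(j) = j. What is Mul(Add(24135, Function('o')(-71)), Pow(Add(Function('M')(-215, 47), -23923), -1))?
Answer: Rational(-24064, 23831) ≈ -1.0098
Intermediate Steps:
Mul(Add(24135, Function('o')(-71)), Pow(Add(Function('M')(-215, 47), -23923), -1)) = Mul(Add(24135, -71), Pow(Add(Add(-123, Mul(-1, -215)), -23923), -1)) = Mul(24064, Pow(Add(Add(-123, 215), -23923), -1)) = Mul(24064, Pow(Add(92, -23923), -1)) = Mul(24064, Pow(-23831, -1)) = Mul(24064, Rational(-1, 23831)) = Rational(-24064, 23831)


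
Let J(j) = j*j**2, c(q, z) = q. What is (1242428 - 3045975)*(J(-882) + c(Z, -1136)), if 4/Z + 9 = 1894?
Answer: 2332623111879085772/1885 ≈ 1.2375e+15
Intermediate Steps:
Z = 4/1885 (Z = 4/(-9 + 1894) = 4/1885 ≈ 0.0021220)
J(j) = j**3
(1242428 - 3045975)*(J(-882) + c(Z, -1136)) = (1242428 - 3045975)*((-882)**3 + 4/1885) = -1803547*(-686128968 + 4/1885) = -1803547*(-1293353104676/1885) = 2332623111879085772/1885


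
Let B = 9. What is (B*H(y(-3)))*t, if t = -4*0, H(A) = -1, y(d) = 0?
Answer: 0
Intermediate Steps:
t = 0
(B*H(y(-3)))*t = (9*(-1))*0 = -9*0 = 0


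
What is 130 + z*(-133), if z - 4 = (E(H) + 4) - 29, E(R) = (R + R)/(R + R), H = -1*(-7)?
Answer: 2790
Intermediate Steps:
H = 7
E(R) = 1 (E(R) = (2*R)/((2*R)) = (2*R)*(1/(2*R)) = 1)
z = -20 (z = 4 + ((1 + 4) - 29) = 4 + (5 - 29) = 4 - 24 = -20)
130 + z*(-133) = 130 - 20*(-133) = 130 + 2660 = 2790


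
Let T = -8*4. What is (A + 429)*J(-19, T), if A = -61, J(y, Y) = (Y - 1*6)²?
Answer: 531392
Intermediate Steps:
T = -32
J(y, Y) = (-6 + Y)² (J(y, Y) = (Y - 6)² = (-6 + Y)²)
(A + 429)*J(-19, T) = (-61 + 429)*(-6 - 32)² = 368*(-38)² = 368*1444 = 531392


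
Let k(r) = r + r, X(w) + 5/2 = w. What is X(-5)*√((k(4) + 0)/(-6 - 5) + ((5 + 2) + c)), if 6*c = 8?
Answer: -5*√8283/22 ≈ -20.684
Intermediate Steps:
c = 4/3 (c = (⅙)*8 = 4/3 ≈ 1.3333)
X(w) = -5/2 + w
k(r) = 2*r
X(-5)*√((k(4) + 0)/(-6 - 5) + ((5 + 2) + c)) = (-5/2 - 5)*√((2*4 + 0)/(-6 - 5) + ((5 + 2) + 4/3)) = -15*√((8 + 0)/(-11) + (7 + 4/3))/2 = -15*√(8*(-1/11) + 25/3)/2 = -15*√(-8/11 + 25/3)/2 = -5*√8283/22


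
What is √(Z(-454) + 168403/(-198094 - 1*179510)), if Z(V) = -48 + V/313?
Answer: I*√19361056649929507/19698342 ≈ 7.0637*I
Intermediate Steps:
Z(V) = -48 + V/313 (Z(V) = -48 + V*(1/313) = -48 + V/313)
√(Z(-454) + 168403/(-198094 - 1*179510)) = √((-48 + (1/313)*(-454)) + 168403/(-198094 - 1*179510)) = √((-48 - 454/313) + 168403/(-198094 - 179510)) = √(-15478/313 + 168403/(-377604)) = √(-15478/313 + 168403*(-1/377604)) = √(-15478/313 - 168403/377604) = √(-5897264851/118190052) = I*√19361056649929507/19698342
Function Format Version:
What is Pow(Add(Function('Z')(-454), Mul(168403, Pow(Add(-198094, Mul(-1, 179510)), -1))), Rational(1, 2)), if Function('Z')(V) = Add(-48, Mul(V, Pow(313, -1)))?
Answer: Mul(Rational(1, 19698342), I, Pow(19361056649929507, Rational(1, 2))) ≈ Mul(7.0637, I)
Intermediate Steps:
Function('Z')(V) = Add(-48, Mul(Rational(1, 313), V)) (Function('Z')(V) = Add(-48, Mul(V, Rational(1, 313))) = Add(-48, Mul(Rational(1, 313), V)))
Pow(Add(Function('Z')(-454), Mul(168403, Pow(Add(-198094, Mul(-1, 179510)), -1))), Rational(1, 2)) = Pow(Add(Add(-48, Mul(Rational(1, 313), -454)), Mul(168403, Pow(Add(-198094, Mul(-1, 179510)), -1))), Rational(1, 2)) = Pow(Add(Add(-48, Rational(-454, 313)), Mul(168403, Pow(Add(-198094, -179510), -1))), Rational(1, 2)) = Pow(Add(Rational(-15478, 313), Mul(168403, Pow(-377604, -1))), Rational(1, 2)) = Pow(Add(Rational(-15478, 313), Mul(168403, Rational(-1, 377604))), Rational(1, 2)) = Pow(Add(Rational(-15478, 313), Rational(-168403, 377604)), Rational(1, 2)) = Pow(Rational(-5897264851, 118190052), Rational(1, 2)) = Mul(Rational(1, 19698342), I, Pow(19361056649929507, Rational(1, 2)))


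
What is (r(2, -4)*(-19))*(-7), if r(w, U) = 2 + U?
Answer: -266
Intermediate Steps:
(r(2, -4)*(-19))*(-7) = ((2 - 4)*(-19))*(-7) = -2*(-19)*(-7) = 38*(-7) = -266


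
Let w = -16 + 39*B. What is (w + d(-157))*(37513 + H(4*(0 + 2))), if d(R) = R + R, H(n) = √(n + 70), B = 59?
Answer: 73938123 + 1971*√78 ≈ 7.3956e+7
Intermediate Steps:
w = 2285 (w = -16 + 39*59 = -16 + 2301 = 2285)
H(n) = √(70 + n)
d(R) = 2*R
(w + d(-157))*(37513 + H(4*(0 + 2))) = (2285 + 2*(-157))*(37513 + √(70 + 4*(0 + 2))) = (2285 - 314)*(37513 + √(70 + 4*2)) = 1971*(37513 + √(70 + 8)) = 1971*(37513 + √78) = 73938123 + 1971*√78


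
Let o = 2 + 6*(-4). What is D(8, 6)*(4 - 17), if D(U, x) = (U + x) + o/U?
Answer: -585/4 ≈ -146.25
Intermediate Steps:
o = -22 (o = 2 - 24 = -22)
D(U, x) = U + x - 22/U (D(U, x) = (U + x) - 22/U = U + x - 22/U)
D(8, 6)*(4 - 17) = (8 + 6 - 22/8)*(4 - 17) = (8 + 6 - 22*⅛)*(-13) = (8 + 6 - 11/4)*(-13) = (45/4)*(-13) = -585/4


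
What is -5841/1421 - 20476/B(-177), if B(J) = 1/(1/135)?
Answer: -29884931/191835 ≈ -155.78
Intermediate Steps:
B(J) = 135 (B(J) = 1/(1/135) = 135)
-5841/1421 - 20476/B(-177) = -5841/1421 - 20476/135 = -29884931/191835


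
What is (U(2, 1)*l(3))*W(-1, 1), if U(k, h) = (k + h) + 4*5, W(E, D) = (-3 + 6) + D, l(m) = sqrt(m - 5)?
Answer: 92*I*sqrt(2) ≈ 130.11*I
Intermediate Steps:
l(m) = sqrt(-5 + m)
W(E, D) = 3 + D
U(k, h) = 20 + h + k (U(k, h) = (h + k) + 20 = 20 + h + k)
(U(2, 1)*l(3))*W(-1, 1) = ((20 + 1 + 2)*sqrt(-5 + 3))*(3 + 1) = (23*sqrt(-2))*4 = (23*(I*sqrt(2)))*4 = (23*I*sqrt(2))*4 = 92*I*sqrt(2)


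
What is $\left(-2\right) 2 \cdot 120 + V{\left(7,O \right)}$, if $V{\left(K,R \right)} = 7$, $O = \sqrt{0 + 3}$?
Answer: $-473$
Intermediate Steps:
$O = \sqrt{3} \approx 1.732$
$\left(-2\right) 2 \cdot 120 + V{\left(7,O \right)} = \left(-2\right) 2 \cdot 120 + 7 = \left(-4\right) 120 + 7 = -480 + 7 = -473$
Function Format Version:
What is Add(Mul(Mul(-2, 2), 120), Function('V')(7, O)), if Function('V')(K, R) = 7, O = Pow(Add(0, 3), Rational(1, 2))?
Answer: -473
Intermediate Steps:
O = Pow(3, Rational(1, 2)) ≈ 1.7320
Add(Mul(Mul(-2, 2), 120), Function('V')(7, O)) = Add(Mul(Mul(-2, 2), 120), 7) = Add(Mul(-4, 120), 7) = Add(-480, 7) = -473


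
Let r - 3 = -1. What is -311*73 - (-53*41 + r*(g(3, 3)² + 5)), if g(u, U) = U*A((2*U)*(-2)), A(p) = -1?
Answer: -20558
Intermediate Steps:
r = 2 (r = 3 - 1 = 2)
g(u, U) = -U (g(u, U) = U*(-1) = -U)
-311*73 - (-53*41 + r*(g(3, 3)² + 5)) = -311*73 - (-53*41 + 2*((-1*3)² + 5)) = -22703 - (-2173 + 2*((-3)² + 5)) = -22703 - (-2173 + 2*(9 + 5)) = -22703 - (-2173 + 2*14) = -22703 - (-2173 + 28) = -22703 - 1*(-2145) = -22703 + 2145 = -20558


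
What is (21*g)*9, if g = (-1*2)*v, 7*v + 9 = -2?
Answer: 594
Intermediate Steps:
v = -11/7 (v = -9/7 + (1/7)*(-2) = -9/7 - 2/7 = -11/7 ≈ -1.5714)
g = 22/7 (g = -1*2*(-11/7) = -2*(-11/7) = 22/7 ≈ 3.1429)
(21*g)*9 = (21*(22/7))*9 = 66*9 = 594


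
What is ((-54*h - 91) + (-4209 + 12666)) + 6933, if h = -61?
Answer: 18593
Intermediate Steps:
((-54*h - 91) + (-4209 + 12666)) + 6933 = ((-54*(-61) - 91) + (-4209 + 12666)) + 6933 = ((3294 - 91) + 8457) + 6933 = (3203 + 8457) + 6933 = 11660 + 6933 = 18593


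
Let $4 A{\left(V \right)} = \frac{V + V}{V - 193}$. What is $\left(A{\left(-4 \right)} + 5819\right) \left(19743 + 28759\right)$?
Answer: $\frac{55600025190}{197} \approx 2.8223 \cdot 10^{8}$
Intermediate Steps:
$A{\left(V \right)} = \frac{V}{2 \left(-193 + V\right)}$ ($A{\left(V \right)} = \frac{\left(V + V\right) \frac{1}{V - 193}}{4} = \frac{2 V \frac{1}{-193 + V}}{4} = \frac{V}{2 \left(-193 + V\right)}$)
$\left(A{\left(-4 \right)} + 5819\right) \left(19743 + 28759\right) = \left(\frac{1}{2} \left(-4\right) \frac{1}{-193 - 4} + 5819\right) \left(19743 + 28759\right) = \left(\frac{1}{2} \left(-4\right) \frac{1}{-197} + 5819\right) 48502 = \left(\frac{1}{2} \left(-4\right) \left(- \frac{1}{197}\right) + 5819\right) 48502 = \left(\frac{2}{197} + 5819\right) 48502 = \frac{1146345}{197} \cdot 48502 = \frac{55600025190}{197}$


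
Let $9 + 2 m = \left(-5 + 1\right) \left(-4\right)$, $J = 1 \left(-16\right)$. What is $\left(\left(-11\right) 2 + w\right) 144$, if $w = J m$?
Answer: $-11232$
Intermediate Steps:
$J = -16$
$m = \frac{7}{2}$ ($m = - \frac{9}{2} + \frac{\left(-5 + 1\right) \left(-4\right)}{2} = - \frac{9}{2} + \frac{\left(-4\right) \left(-4\right)}{2} = - \frac{9}{2} + \frac{1}{2} \cdot 16 = - \frac{9}{2} + 8 = \frac{7}{2} \approx 3.5$)
$w = -56$ ($w = \left(-16\right) \frac{7}{2} = -56$)
$\left(\left(-11\right) 2 + w\right) 144 = \left(\left(-11\right) 2 - 56\right) 144 = \left(-22 - 56\right) 144 = \left(-78\right) 144 = -11232$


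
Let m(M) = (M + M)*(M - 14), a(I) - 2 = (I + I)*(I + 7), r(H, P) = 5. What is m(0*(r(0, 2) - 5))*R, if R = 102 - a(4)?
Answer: 0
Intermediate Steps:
a(I) = 2 + 2*I*(7 + I) (a(I) = 2 + (I + I)*(I + 7) = 2 + (2*I)*(7 + I) = 2 + 2*I*(7 + I))
R = 12 (R = 102 - (2 + 2*4² + 14*4) = 102 - (2 + 2*16 + 56) = 102 - (2 + 32 + 56) = 102 - 1*90 = 102 - 90 = 12)
m(M) = 2*M*(-14 + M) (m(M) = (2*M)*(-14 + M) = 2*M*(-14 + M))
m(0*(r(0, 2) - 5))*R = (2*(0*(5 - 5))*(-14 + 0*(5 - 5)))*12 = (2*(0*0)*(-14 + 0*0))*12 = (2*0*(-14 + 0))*12 = (2*0*(-14))*12 = 0*12 = 0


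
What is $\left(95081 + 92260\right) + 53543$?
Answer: $240884$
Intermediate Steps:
$\left(95081 + 92260\right) + 53543 = 187341 + 53543 = 240884$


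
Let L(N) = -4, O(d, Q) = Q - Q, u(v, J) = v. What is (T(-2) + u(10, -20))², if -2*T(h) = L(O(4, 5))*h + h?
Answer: 49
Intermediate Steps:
O(d, Q) = 0
T(h) = 3*h/2 (T(h) = -(-4*h + h)/2 = -(-3)*h/2 = 3*h/2)
(T(-2) + u(10, -20))² = ((3/2)*(-2) + 10)² = (-3 + 10)² = 7² = 49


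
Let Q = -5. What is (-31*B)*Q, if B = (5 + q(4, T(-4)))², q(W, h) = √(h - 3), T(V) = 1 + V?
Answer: 2945 + 1550*I*√6 ≈ 2945.0 + 3796.7*I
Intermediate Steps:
q(W, h) = √(-3 + h)
B = (5 + I*√6)² (B = (5 + √(-3 + (1 - 4)))² = (5 + √(-3 - 3))² = (5 + √(-6))² = (5 + I*√6)² ≈ 19.0 + 24.495*I)
(-31*B)*Q = -31*(5 + I*√6)²*(-5) = 155*(5 + I*√6)²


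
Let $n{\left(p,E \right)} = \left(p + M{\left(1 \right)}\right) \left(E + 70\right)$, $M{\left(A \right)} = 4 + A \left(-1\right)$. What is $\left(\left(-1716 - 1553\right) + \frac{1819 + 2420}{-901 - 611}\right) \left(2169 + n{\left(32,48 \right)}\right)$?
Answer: $- \frac{1154109079}{56} \approx -2.0609 \cdot 10^{7}$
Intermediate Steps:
$M{\left(A \right)} = 4 - A$
$n{\left(p,E \right)} = \left(3 + p\right) \left(70 + E\right)$ ($n{\left(p,E \right)} = \left(p + \left(4 - 1\right)\right) \left(E + 70\right) = \left(p + \left(4 - 1\right)\right) \left(70 + E\right) = \left(p + 3\right) \left(70 + E\right) = \left(3 + p\right) \left(70 + E\right)$)
$\left(\left(-1716 - 1553\right) + \frac{1819 + 2420}{-901 - 611}\right) \left(2169 + n{\left(32,48 \right)}\right) = \left(\left(-1716 - 1553\right) + \frac{1819 + 2420}{-901 - 611}\right) \left(2169 + \left(210 + 3 \cdot 48 + 70 \cdot 32 + 48 \cdot 32\right)\right) = \left(\left(-1716 - 1553\right) + \frac{4239}{-1512}\right) \left(2169 + \left(210 + 144 + 2240 + 1536\right)\right) = \left(-3269 + 4239 \left(- \frac{1}{1512}\right)\right) \left(2169 + 4130\right) = \left(-3269 - \frac{157}{56}\right) 6299 = \left(- \frac{183221}{56}\right) 6299 = - \frac{1154109079}{56}$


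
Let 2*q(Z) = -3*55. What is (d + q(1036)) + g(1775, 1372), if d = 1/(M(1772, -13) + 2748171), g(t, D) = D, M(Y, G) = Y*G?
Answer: 7028123167/5450270 ≈ 1289.5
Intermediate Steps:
M(Y, G) = G*Y
q(Z) = -165/2 (q(Z) = (-3*55)/2 = (½)*(-165) = -165/2)
d = 1/2725135 (d = 1/(-13*1772 + 2748171) = 1/(-23036 + 2748171) = 1/2725135 ≈ 3.6695e-7)
(d + q(1036)) + g(1775, 1372) = (1/2725135 - 165/2) + 1372 = -449647273/5450270 + 1372 = 7028123167/5450270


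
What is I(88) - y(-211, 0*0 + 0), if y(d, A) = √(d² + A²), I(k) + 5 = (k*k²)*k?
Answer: 59969320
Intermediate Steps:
I(k) = -5 + k⁴ (I(k) = -5 + (k*k²)*k = -5 + k³*k = -5 + k⁴)
y(d, A) = √(A² + d²)
I(88) - y(-211, 0*0 + 0) = (-5 + 88⁴) - √((0*0 + 0)² + (-211)²) = (-5 + 59969536) - √((0 + 0)² + 44521) = 59969531 - √(0² + 44521) = 59969531 - √(0 + 44521) = 59969531 - √44521 = 59969531 - 1*211 = 59969531 - 211 = 59969320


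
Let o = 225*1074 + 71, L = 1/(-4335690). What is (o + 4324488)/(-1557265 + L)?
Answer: -19797666699210/6751818287851 ≈ -2.9322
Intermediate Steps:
L = -1/4335690 ≈ -2.3064e-7
o = 241721 (o = 241650 + 71 = 241721)
(o + 4324488)/(-1557265 + L) = (241721 + 4324488)/(-1557265 - 1/4335690) = 4566209/(-6751818287851/4335690) = 4566209*(-4335690/6751818287851) = -19797666699210/6751818287851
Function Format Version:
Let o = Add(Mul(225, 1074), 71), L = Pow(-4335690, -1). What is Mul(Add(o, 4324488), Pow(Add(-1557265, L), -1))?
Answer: Rational(-19797666699210, 6751818287851) ≈ -2.9322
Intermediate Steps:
L = Rational(-1, 4335690) ≈ -2.3064e-7
o = 241721 (o = Add(241650, 71) = 241721)
Mul(Add(o, 4324488), Pow(Add(-1557265, L), -1)) = Mul(Add(241721, 4324488), Pow(Add(-1557265, Rational(-1, 4335690)), -1)) = Mul(4566209, Pow(Rational(-6751818287851, 4335690), -1)) = Mul(4566209, Rational(-4335690, 6751818287851)) = Rational(-19797666699210, 6751818287851)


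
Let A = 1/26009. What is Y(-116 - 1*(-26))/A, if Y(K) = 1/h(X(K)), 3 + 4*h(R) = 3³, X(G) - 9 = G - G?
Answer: 26009/6 ≈ 4334.8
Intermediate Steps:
X(G) = 9 (X(G) = 9 + (G - G) = 9 + 0 = 9)
h(R) = 6 (h(R) = -¾ + (¼)*3³ = -¾ + (¼)*27 = -¾ + 27/4 = 6)
A = 1/26009 ≈ 3.8448e-5
Y(K) = ⅙ (Y(K) = 1/6 = ⅙)
Y(-116 - 1*(-26))/A = 1/(6*(1/26009)) = (⅙)*26009 = 26009/6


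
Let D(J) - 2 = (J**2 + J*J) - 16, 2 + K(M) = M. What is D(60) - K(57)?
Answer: 7131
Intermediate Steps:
K(M) = -2 + M
D(J) = -14 + 2*J**2 (D(J) = 2 + ((J**2 + J*J) - 16) = 2 + ((J**2 + J**2) - 16) = 2 + (2*J**2 - 16) = 2 + (-16 + 2*J**2) = -14 + 2*J**2)
D(60) - K(57) = (-14 + 2*60**2) - (-2 + 57) = (-14 + 2*3600) - 1*55 = (-14 + 7200) - 55 = 7186 - 55 = 7131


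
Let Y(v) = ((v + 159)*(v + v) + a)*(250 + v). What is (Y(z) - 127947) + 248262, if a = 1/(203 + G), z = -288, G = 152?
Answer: -959649173/355 ≈ -2.7032e+6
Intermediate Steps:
a = 1/355 (a = 1/(203 + 152) = 1/355 ≈ 0.0028169)
Y(v) = (250 + v)*(1/355 + 2*v*(159 + v)) (Y(v) = ((v + 159)*(v + v) + 1/355)*(250 + v) = ((159 + v)*(2*v) + 1/355)*(250 + v) = (2*v*(159 + v) + 1/355)*(250 + v) = (1/355 + 2*v*(159 + v))*(250 + v) = (250 + v)*(1/355 + 2*v*(159 + v)))
(Y(z) - 127947) + 248262 = ((50/71 + 2*(-288)**3 + 818*(-288)**2 + (28222501/355)*(-288)) - 127947) + 248262 = ((50/71 + 2*(-23887872) + 818*82944 - 8128080288/355) - 127947) + 248262 = ((50/71 - 47775744 + 67848192 - 8128080288/355) - 127947) + 248262 = (-1002360998/355 - 127947) + 248262 = -1047782183/355 + 248262 = -959649173/355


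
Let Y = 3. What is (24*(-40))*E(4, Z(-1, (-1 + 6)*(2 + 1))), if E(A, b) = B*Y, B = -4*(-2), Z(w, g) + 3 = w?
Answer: -23040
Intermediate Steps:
Z(w, g) = -3 + w
B = 8
E(A, b) = 24 (E(A, b) = 8*3 = 24)
(24*(-40))*E(4, Z(-1, (-1 + 6)*(2 + 1))) = (24*(-40))*24 = -960*24 = -23040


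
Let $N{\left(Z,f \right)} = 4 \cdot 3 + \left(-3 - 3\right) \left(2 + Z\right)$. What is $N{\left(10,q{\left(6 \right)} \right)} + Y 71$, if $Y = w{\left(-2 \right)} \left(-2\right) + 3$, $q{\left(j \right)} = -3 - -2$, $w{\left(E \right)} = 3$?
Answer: $-273$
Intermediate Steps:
$q{\left(j \right)} = -1$ ($q{\left(j \right)} = -3 + 2 = -1$)
$Y = -3$ ($Y = 3 \left(-2\right) + 3 = -6 + 3 = -3$)
$N{\left(Z,f \right)} = - 6 Z$ ($N{\left(Z,f \right)} = 12 - 6 \left(2 + Z\right) = 12 - \left(12 + 6 Z\right) = - 6 Z$)
$N{\left(10,q{\left(6 \right)} \right)} + Y 71 = \left(-6\right) 10 - 213 = -60 - 213 = -273$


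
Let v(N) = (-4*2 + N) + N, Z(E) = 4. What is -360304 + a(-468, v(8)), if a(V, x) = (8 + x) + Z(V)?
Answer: -360284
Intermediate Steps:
v(N) = -8 + 2*N (v(N) = (-8 + N) + N = -8 + 2*N)
a(V, x) = 12 + x (a(V, x) = (8 + x) + 4 = 12 + x)
-360304 + a(-468, v(8)) = -360304 + (12 + (-8 + 2*8)) = -360304 + (12 + (-8 + 16)) = -360304 + (12 + 8) = -360304 + 20 = -360284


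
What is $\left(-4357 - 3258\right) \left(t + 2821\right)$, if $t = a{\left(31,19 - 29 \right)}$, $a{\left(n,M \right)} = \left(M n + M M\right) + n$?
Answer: $-20118830$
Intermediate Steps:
$a{\left(n,M \right)} = n + M^{2} + M n$ ($a{\left(n,M \right)} = \left(M n + M^{2}\right) + n = \left(M^{2} + M n\right) + n = n + M^{2} + M n$)
$t = -179$ ($t = 31 + \left(19 - 29\right)^{2} + \left(19 - 29\right) 31 = 31 + \left(-10\right)^{2} - 310 = 31 + 100 - 310 = -179$)
$\left(-4357 - 3258\right) \left(t + 2821\right) = \left(-4357 - 3258\right) \left(-179 + 2821\right) = \left(-7615\right) 2642 = -20118830$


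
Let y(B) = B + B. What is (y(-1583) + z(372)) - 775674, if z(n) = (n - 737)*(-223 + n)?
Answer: -833225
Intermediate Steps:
z(n) = (-737 + n)*(-223 + n)
y(B) = 2*B
(y(-1583) + z(372)) - 775674 = (2*(-1583) + (164351 + 372² - 960*372)) - 775674 = (-3166 + (164351 + 138384 - 357120)) - 775674 = (-3166 - 54385) - 775674 = -57551 - 775674 = -833225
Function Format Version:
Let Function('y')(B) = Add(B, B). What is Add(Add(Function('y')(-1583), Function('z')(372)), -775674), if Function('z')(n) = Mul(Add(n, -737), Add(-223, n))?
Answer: -833225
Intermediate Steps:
Function('z')(n) = Mul(Add(-737, n), Add(-223, n))
Function('y')(B) = Mul(2, B)
Add(Add(Function('y')(-1583), Function('z')(372)), -775674) = Add(Add(Mul(2, -1583), Add(164351, Pow(372, 2), Mul(-960, 372))), -775674) = Add(Add(-3166, Add(164351, 138384, -357120)), -775674) = Add(Add(-3166, -54385), -775674) = Add(-57551, -775674) = -833225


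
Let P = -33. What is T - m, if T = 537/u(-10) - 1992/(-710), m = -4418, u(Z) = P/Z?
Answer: 17898696/3905 ≈ 4583.5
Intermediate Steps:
u(Z) = -33/Z
T = 646406/3905 (T = 537/((-33/(-10))) - 1992/(-710) = 537/((-33*(-1/10))) - 1992*(-1/710) = 537/(33/10) + 996/355 = 537*(10/33) + 996/355 = 1790/11 + 996/355 = 646406/3905 ≈ 165.53)
T - m = 646406/3905 - 1*(-4418) = 646406/3905 + 4418 = 17898696/3905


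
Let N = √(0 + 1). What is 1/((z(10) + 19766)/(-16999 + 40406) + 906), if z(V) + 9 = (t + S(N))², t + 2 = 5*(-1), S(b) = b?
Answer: 23407/21226535 ≈ 0.0011027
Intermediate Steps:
N = 1 (N = √1 = 1)
t = -7 (t = -2 + 5*(-1) = -2 - 5 = -7)
z(V) = 27 (z(V) = -9 + (-7 + 1)² = -9 + (-6)² = -9 + 36 = 27)
1/((z(10) + 19766)/(-16999 + 40406) + 906) = 1/((27 + 19766)/(-16999 + 40406) + 906) = 1/(19793/23407 + 906) = 1/(21226535/23407) = 23407/21226535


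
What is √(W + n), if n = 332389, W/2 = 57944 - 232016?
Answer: I*√15755 ≈ 125.52*I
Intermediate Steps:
W = -348144 (W = 2*(57944 - 232016) = 2*(-174072) = -348144)
√(W + n) = √(-348144 + 332389) = √(-15755) = I*√15755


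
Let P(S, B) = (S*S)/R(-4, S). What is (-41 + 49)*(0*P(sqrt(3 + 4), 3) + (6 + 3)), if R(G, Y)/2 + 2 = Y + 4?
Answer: 72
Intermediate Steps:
R(G, Y) = 4 + 2*Y (R(G, Y) = -4 + 2*(Y + 4) = -4 + 2*(4 + Y) = -4 + (8 + 2*Y) = 4 + 2*Y)
P(S, B) = S**2/(4 + 2*S) (P(S, B) = (S*S)/(4 + 2*S) = S**2/(4 + 2*S))
(-41 + 49)*(0*P(sqrt(3 + 4), 3) + (6 + 3)) = (-41 + 49)*(0*((sqrt(3 + 4))**2/(2*(2 + sqrt(3 + 4)))) + (6 + 3)) = 8*(0*((sqrt(7))**2/(2*(2 + sqrt(7)))) + 9) = 8*(0*((1/2)*7/(2 + sqrt(7))) + 9) = 8*(0*(7/(2*(2 + sqrt(7)))) + 9) = 8*(0 + 9) = 8*9 = 72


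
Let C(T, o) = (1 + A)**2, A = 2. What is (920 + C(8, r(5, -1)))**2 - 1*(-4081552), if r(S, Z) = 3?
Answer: 4944593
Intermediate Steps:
C(T, o) = 9 (C(T, o) = (1 + 2)**2 = 3**2 = 9)
(920 + C(8, r(5, -1)))**2 - 1*(-4081552) = (920 + 9)**2 - 1*(-4081552) = 929**2 + 4081552 = 863041 + 4081552 = 4944593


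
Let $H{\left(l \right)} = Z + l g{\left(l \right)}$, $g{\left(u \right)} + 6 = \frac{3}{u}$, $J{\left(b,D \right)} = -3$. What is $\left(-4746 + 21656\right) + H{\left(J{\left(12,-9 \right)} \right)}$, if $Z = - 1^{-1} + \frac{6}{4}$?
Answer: $\frac{33863}{2} \approx 16932.0$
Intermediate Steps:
$g{\left(u \right)} = -6 + \frac{3}{u}$
$Z = \frac{1}{2}$ ($Z = \left(-1\right) 1 + 6 \cdot \frac{1}{4} = -1 + \frac{3}{2} = \frac{1}{2} \approx 0.5$)
$H{\left(l \right)} = \frac{1}{2} + l \left(-6 + \frac{3}{l}\right)$
$\left(-4746 + 21656\right) + H{\left(J{\left(12,-9 \right)} \right)} = \left(-4746 + 21656\right) + \left(\frac{7}{2} - -18\right) = 16910 + \left(\frac{7}{2} + 18\right) = 16910 + \frac{43}{2} = \frac{33863}{2}$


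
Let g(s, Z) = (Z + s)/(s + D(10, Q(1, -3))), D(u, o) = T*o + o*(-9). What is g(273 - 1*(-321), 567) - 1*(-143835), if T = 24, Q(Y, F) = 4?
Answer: 31356417/218 ≈ 1.4384e+5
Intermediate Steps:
D(u, o) = 15*o (D(u, o) = 24*o + o*(-9) = 24*o - 9*o = 15*o)
g(s, Z) = (Z + s)/(60 + s) (g(s, Z) = (Z + s)/(s + 15*4) = (Z + s)/(s + 60) = (Z + s)/(60 + s))
g(273 - 1*(-321), 567) - 1*(-143835) = (567 + (273 - 1*(-321)))/(60 + (273 - 1*(-321))) - 1*(-143835) = (567 + (273 + 321))/(60 + (273 + 321)) + 143835 = (567 + 594)/(60 + 594) + 143835 = 1161/654 + 143835 = (1/654)*1161 + 143835 = 387/218 + 143835 = 31356417/218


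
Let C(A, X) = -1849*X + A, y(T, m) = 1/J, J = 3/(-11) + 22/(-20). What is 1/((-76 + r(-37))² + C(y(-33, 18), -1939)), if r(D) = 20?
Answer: 151/541840287 ≈ 2.7868e-7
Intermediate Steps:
J = -151/110 (J = 3*(-1/11) + 22*(-1/20) = -3/11 - 11/10 = -151/110 ≈ -1.3727)
y(T, m) = -110/151 (y(T, m) = 1/(-151/110) = -110/151)
C(A, X) = A - 1849*X
1/((-76 + r(-37))² + C(y(-33, 18), -1939)) = 1/((-76 + 20)² + (-110/151 - 1849*(-1939))) = 1/((-56)² + (-110/151 + 3585211)) = 1/(3136 + 541366751/151) = 1/(541840287/151) = 151/541840287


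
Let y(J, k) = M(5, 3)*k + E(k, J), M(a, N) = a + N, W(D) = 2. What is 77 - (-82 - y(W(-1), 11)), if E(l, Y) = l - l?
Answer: 247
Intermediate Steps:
M(a, N) = N + a
E(l, Y) = 0
y(J, k) = 8*k (y(J, k) = (3 + 5)*k + 0 = 8*k + 0 = 8*k)
77 - (-82 - y(W(-1), 11)) = 77 - (-82 - 8*11) = 77 - (-82 - 1*88) = 77 - (-82 - 88) = 77 - 1*(-170) = 77 + 170 = 247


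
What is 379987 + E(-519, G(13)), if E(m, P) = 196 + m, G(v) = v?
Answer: 379664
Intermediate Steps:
379987 + E(-519, G(13)) = 379987 + (196 - 519) = 379987 - 323 = 379664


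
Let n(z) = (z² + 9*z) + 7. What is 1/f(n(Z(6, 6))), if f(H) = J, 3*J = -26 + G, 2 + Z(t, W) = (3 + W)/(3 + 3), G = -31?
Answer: -1/19 ≈ -0.052632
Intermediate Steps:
Z(t, W) = -3/2 + W/6 (Z(t, W) = -2 + (3 + W)/(3 + 3) = -2 + (3 + W)/6 = -2 + (3 + W)*(⅙) = -2 + (½ + W/6) = -3/2 + W/6)
J = -19 (J = (-26 - 31)/3 = (⅓)*(-57) = -19)
n(z) = 7 + z² + 9*z
f(H) = -19
1/f(n(Z(6, 6))) = 1/(-19) = -1/19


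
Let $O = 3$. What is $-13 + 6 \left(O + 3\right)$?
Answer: $23$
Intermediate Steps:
$-13 + 6 \left(O + 3\right) = -13 + 6 \left(3 + 3\right) = -13 + 6 \cdot 6 = -13 + 36 = 23$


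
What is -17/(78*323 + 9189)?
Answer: -17/34383 ≈ -0.00049443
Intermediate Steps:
-17/(78*323 + 9189) = -17/(25194 + 9189) = -17/34383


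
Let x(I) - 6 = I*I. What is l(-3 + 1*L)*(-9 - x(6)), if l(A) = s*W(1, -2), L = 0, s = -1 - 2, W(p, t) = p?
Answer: 153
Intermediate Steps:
s = -3
x(I) = 6 + I² (x(I) = 6 + I*I = 6 + I²)
l(A) = -3 (l(A) = -3*1 = -3)
l(-3 + 1*L)*(-9 - x(6)) = -3*(-9 - (6 + 6²)) = -3*(-9 - (6 + 36)) = -3*(-9 - 1*42) = -3*(-9 - 42) = -3*(-51) = 153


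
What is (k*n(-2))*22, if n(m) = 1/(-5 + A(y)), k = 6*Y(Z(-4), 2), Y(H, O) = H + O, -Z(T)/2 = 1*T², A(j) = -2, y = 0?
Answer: 3960/7 ≈ 565.71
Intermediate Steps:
Z(T) = -2*T²
k = -180 (k = 6*(-2*(-4)² + 2) = 6*(-2*16 + 2) = 6*(-32 + 2) = 6*(-30) = -180)
n(m) = -⅐ (n(m) = 1/(-5 - 2) = 1/(-7) = -⅐)
(k*n(-2))*22 = -180*(-⅐)*22 = (180/7)*22 = 3960/7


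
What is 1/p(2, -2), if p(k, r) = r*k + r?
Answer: -⅙ ≈ -0.16667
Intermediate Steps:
p(k, r) = r + k*r (p(k, r) = k*r + r = r + k*r)
1/p(2, -2) = 1/(-2*(1 + 2)) = 1/(-2*3) = 1/(-6) = -⅙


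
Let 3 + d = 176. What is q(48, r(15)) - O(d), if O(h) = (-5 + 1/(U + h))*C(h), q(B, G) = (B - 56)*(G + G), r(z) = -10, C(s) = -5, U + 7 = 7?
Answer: 23360/173 ≈ 135.03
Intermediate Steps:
U = 0 (U = -7 + 7 = 0)
d = 173 (d = -3 + 176 = 173)
q(B, G) = 2*G*(-56 + B) (q(B, G) = (-56 + B)*(2*G) = 2*G*(-56 + B))
O(h) = 25 - 5/h (O(h) = (-5 + 1/(0 + h))*(-5) = (-5 + 1/h)*(-5) = 25 - 5/h)
q(48, r(15)) - O(d) = 2*(-10)*(-56 + 48) - (25 - 5/173) = 2*(-10)*(-8) - (25 - 5*1/173) = 160 - (25 - 5/173) = 160 - 1*4320/173 = 160 - 4320/173 = 23360/173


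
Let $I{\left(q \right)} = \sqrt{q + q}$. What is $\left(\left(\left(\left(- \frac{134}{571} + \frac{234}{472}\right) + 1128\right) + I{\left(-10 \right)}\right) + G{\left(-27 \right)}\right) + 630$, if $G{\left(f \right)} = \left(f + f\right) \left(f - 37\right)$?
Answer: $\frac{702652967}{134756} + 2 i \sqrt{5} \approx 5214.3 + 4.4721 i$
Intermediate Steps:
$I{\left(q \right)} = \sqrt{2} \sqrt{q}$ ($I{\left(q \right)} = \sqrt{2 q} = \sqrt{2} \sqrt{q}$)
$G{\left(f \right)} = 2 f \left(-37 + f\right)$
$\left(\left(\left(\left(- \frac{134}{571} + \frac{234}{472}\right) + 1128\right) + I{\left(-10 \right)}\right) + G{\left(-27 \right)}\right) + 630 = \left(\left(\left(\left(- \frac{134}{571} + \frac{234}{472}\right) + 1128\right) + \sqrt{2} \sqrt{-10}\right) + 2 \left(-27\right) \left(-37 - 27\right)\right) + 630 = \left(\left(\left(\left(\left(-134\right) \frac{1}{571} + 234 \cdot \frac{1}{472}\right) + 1128\right) + \sqrt{2} i \sqrt{10}\right) + 2 \left(-27\right) \left(-64\right)\right) + 630 = \left(\left(\left(\left(- \frac{134}{571} + \frac{117}{236}\right) + 1128\right) + 2 i \sqrt{5}\right) + 3456\right) + 630 = \left(\left(\left(\frac{35183}{134756} + 1128\right) + 2 i \sqrt{5}\right) + 3456\right) + 630 = \left(\left(\frac{152039951}{134756} + 2 i \sqrt{5}\right) + 3456\right) + 630 = \left(\frac{617756687}{134756} + 2 i \sqrt{5}\right) + 630 = \frac{702652967}{134756} + 2 i \sqrt{5}$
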